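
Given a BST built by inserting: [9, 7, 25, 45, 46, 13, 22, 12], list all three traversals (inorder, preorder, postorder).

Tree insertion order: [9, 7, 25, 45, 46, 13, 22, 12]
Tree (level-order array): [9, 7, 25, None, None, 13, 45, 12, 22, None, 46]
Inorder (L, root, R): [7, 9, 12, 13, 22, 25, 45, 46]
Preorder (root, L, R): [9, 7, 25, 13, 12, 22, 45, 46]
Postorder (L, R, root): [7, 12, 22, 13, 46, 45, 25, 9]


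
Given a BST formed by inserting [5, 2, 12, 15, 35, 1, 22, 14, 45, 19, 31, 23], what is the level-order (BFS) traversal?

Tree insertion order: [5, 2, 12, 15, 35, 1, 22, 14, 45, 19, 31, 23]
Tree (level-order array): [5, 2, 12, 1, None, None, 15, None, None, 14, 35, None, None, 22, 45, 19, 31, None, None, None, None, 23]
BFS from the root, enqueuing left then right child of each popped node:
  queue [5] -> pop 5, enqueue [2, 12], visited so far: [5]
  queue [2, 12] -> pop 2, enqueue [1], visited so far: [5, 2]
  queue [12, 1] -> pop 12, enqueue [15], visited so far: [5, 2, 12]
  queue [1, 15] -> pop 1, enqueue [none], visited so far: [5, 2, 12, 1]
  queue [15] -> pop 15, enqueue [14, 35], visited so far: [5, 2, 12, 1, 15]
  queue [14, 35] -> pop 14, enqueue [none], visited so far: [5, 2, 12, 1, 15, 14]
  queue [35] -> pop 35, enqueue [22, 45], visited so far: [5, 2, 12, 1, 15, 14, 35]
  queue [22, 45] -> pop 22, enqueue [19, 31], visited so far: [5, 2, 12, 1, 15, 14, 35, 22]
  queue [45, 19, 31] -> pop 45, enqueue [none], visited so far: [5, 2, 12, 1, 15, 14, 35, 22, 45]
  queue [19, 31] -> pop 19, enqueue [none], visited so far: [5, 2, 12, 1, 15, 14, 35, 22, 45, 19]
  queue [31] -> pop 31, enqueue [23], visited so far: [5, 2, 12, 1, 15, 14, 35, 22, 45, 19, 31]
  queue [23] -> pop 23, enqueue [none], visited so far: [5, 2, 12, 1, 15, 14, 35, 22, 45, 19, 31, 23]
Result: [5, 2, 12, 1, 15, 14, 35, 22, 45, 19, 31, 23]


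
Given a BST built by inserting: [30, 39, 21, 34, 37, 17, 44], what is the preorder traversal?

Tree insertion order: [30, 39, 21, 34, 37, 17, 44]
Tree (level-order array): [30, 21, 39, 17, None, 34, 44, None, None, None, 37]
Preorder traversal: [30, 21, 17, 39, 34, 37, 44]


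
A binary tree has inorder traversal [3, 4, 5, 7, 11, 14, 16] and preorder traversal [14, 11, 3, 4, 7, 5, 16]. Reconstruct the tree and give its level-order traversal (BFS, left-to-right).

Inorder:  [3, 4, 5, 7, 11, 14, 16]
Preorder: [14, 11, 3, 4, 7, 5, 16]
Algorithm: preorder visits root first, so consume preorder in order;
for each root, split the current inorder slice at that value into
left-subtree inorder and right-subtree inorder, then recurse.
Recursive splits:
  root=14; inorder splits into left=[3, 4, 5, 7, 11], right=[16]
  root=11; inorder splits into left=[3, 4, 5, 7], right=[]
  root=3; inorder splits into left=[], right=[4, 5, 7]
  root=4; inorder splits into left=[], right=[5, 7]
  root=7; inorder splits into left=[5], right=[]
  root=5; inorder splits into left=[], right=[]
  root=16; inorder splits into left=[], right=[]
Reconstructed level-order: [14, 11, 16, 3, 4, 7, 5]


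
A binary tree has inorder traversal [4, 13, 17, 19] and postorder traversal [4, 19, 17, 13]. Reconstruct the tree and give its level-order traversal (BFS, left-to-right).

Inorder:   [4, 13, 17, 19]
Postorder: [4, 19, 17, 13]
Algorithm: postorder visits root last, so walk postorder right-to-left;
each value is the root of the current inorder slice — split it at that
value, recurse on the right subtree first, then the left.
Recursive splits:
  root=13; inorder splits into left=[4], right=[17, 19]
  root=17; inorder splits into left=[], right=[19]
  root=19; inorder splits into left=[], right=[]
  root=4; inorder splits into left=[], right=[]
Reconstructed level-order: [13, 4, 17, 19]


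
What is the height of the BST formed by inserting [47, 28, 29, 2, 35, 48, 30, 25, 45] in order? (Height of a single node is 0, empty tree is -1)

Insertion order: [47, 28, 29, 2, 35, 48, 30, 25, 45]
Tree (level-order array): [47, 28, 48, 2, 29, None, None, None, 25, None, 35, None, None, 30, 45]
Compute height bottom-up (empty subtree = -1):
  height(25) = 1 + max(-1, -1) = 0
  height(2) = 1 + max(-1, 0) = 1
  height(30) = 1 + max(-1, -1) = 0
  height(45) = 1 + max(-1, -1) = 0
  height(35) = 1 + max(0, 0) = 1
  height(29) = 1 + max(-1, 1) = 2
  height(28) = 1 + max(1, 2) = 3
  height(48) = 1 + max(-1, -1) = 0
  height(47) = 1 + max(3, 0) = 4
Height = 4


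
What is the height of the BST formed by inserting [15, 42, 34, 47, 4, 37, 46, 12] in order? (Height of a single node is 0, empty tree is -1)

Insertion order: [15, 42, 34, 47, 4, 37, 46, 12]
Tree (level-order array): [15, 4, 42, None, 12, 34, 47, None, None, None, 37, 46]
Compute height bottom-up (empty subtree = -1):
  height(12) = 1 + max(-1, -1) = 0
  height(4) = 1 + max(-1, 0) = 1
  height(37) = 1 + max(-1, -1) = 0
  height(34) = 1 + max(-1, 0) = 1
  height(46) = 1 + max(-1, -1) = 0
  height(47) = 1 + max(0, -1) = 1
  height(42) = 1 + max(1, 1) = 2
  height(15) = 1 + max(1, 2) = 3
Height = 3


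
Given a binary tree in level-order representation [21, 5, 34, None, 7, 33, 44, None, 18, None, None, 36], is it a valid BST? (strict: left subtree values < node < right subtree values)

Level-order array: [21, 5, 34, None, 7, 33, 44, None, 18, None, None, 36]
Validate using subtree bounds (lo, hi): at each node, require lo < value < hi,
then recurse left with hi=value and right with lo=value.
Preorder trace (stopping at first violation):
  at node 21 with bounds (-inf, +inf): OK
  at node 5 with bounds (-inf, 21): OK
  at node 7 with bounds (5, 21): OK
  at node 18 with bounds (7, 21): OK
  at node 34 with bounds (21, +inf): OK
  at node 33 with bounds (21, 34): OK
  at node 44 with bounds (34, +inf): OK
  at node 36 with bounds (34, 44): OK
No violation found at any node.
Result: Valid BST


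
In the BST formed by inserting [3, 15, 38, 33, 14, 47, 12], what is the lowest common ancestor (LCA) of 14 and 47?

Tree insertion order: [3, 15, 38, 33, 14, 47, 12]
Tree (level-order array): [3, None, 15, 14, 38, 12, None, 33, 47]
In a BST, the LCA of p=14, q=47 is the first node v on the
root-to-leaf path with p <= v <= q (go left if both < v, right if both > v).
Walk from root:
  at 3: both 14 and 47 > 3, go right
  at 15: 14 <= 15 <= 47, this is the LCA
LCA = 15


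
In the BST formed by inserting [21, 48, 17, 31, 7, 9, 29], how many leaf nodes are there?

Tree built from: [21, 48, 17, 31, 7, 9, 29]
Tree (level-order array): [21, 17, 48, 7, None, 31, None, None, 9, 29]
Rule: A leaf has 0 children.
Per-node child counts:
  node 21: 2 child(ren)
  node 17: 1 child(ren)
  node 7: 1 child(ren)
  node 9: 0 child(ren)
  node 48: 1 child(ren)
  node 31: 1 child(ren)
  node 29: 0 child(ren)
Matching nodes: [9, 29]
Count of leaf nodes: 2


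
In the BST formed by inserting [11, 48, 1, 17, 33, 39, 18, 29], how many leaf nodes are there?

Tree built from: [11, 48, 1, 17, 33, 39, 18, 29]
Tree (level-order array): [11, 1, 48, None, None, 17, None, None, 33, 18, 39, None, 29]
Rule: A leaf has 0 children.
Per-node child counts:
  node 11: 2 child(ren)
  node 1: 0 child(ren)
  node 48: 1 child(ren)
  node 17: 1 child(ren)
  node 33: 2 child(ren)
  node 18: 1 child(ren)
  node 29: 0 child(ren)
  node 39: 0 child(ren)
Matching nodes: [1, 29, 39]
Count of leaf nodes: 3


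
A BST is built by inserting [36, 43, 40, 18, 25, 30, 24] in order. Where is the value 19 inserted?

Starting tree (level order): [36, 18, 43, None, 25, 40, None, 24, 30]
Insertion path: 36 -> 18 -> 25 -> 24
Result: insert 19 as left child of 24
Final tree (level order): [36, 18, 43, None, 25, 40, None, 24, 30, None, None, 19]


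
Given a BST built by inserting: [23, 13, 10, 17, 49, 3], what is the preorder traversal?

Tree insertion order: [23, 13, 10, 17, 49, 3]
Tree (level-order array): [23, 13, 49, 10, 17, None, None, 3]
Preorder traversal: [23, 13, 10, 3, 17, 49]


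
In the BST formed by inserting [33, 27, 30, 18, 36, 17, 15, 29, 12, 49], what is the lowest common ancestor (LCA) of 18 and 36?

Tree insertion order: [33, 27, 30, 18, 36, 17, 15, 29, 12, 49]
Tree (level-order array): [33, 27, 36, 18, 30, None, 49, 17, None, 29, None, None, None, 15, None, None, None, 12]
In a BST, the LCA of p=18, q=36 is the first node v on the
root-to-leaf path with p <= v <= q (go left if both < v, right if both > v).
Walk from root:
  at 33: 18 <= 33 <= 36, this is the LCA
LCA = 33


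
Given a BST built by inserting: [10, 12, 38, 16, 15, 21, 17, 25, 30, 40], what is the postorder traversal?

Tree insertion order: [10, 12, 38, 16, 15, 21, 17, 25, 30, 40]
Tree (level-order array): [10, None, 12, None, 38, 16, 40, 15, 21, None, None, None, None, 17, 25, None, None, None, 30]
Postorder traversal: [15, 17, 30, 25, 21, 16, 40, 38, 12, 10]


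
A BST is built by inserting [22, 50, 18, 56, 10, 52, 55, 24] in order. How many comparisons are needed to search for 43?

Search path for 43: 22 -> 50 -> 24
Found: False
Comparisons: 3


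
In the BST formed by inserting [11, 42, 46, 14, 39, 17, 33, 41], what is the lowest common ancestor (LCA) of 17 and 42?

Tree insertion order: [11, 42, 46, 14, 39, 17, 33, 41]
Tree (level-order array): [11, None, 42, 14, 46, None, 39, None, None, 17, 41, None, 33]
In a BST, the LCA of p=17, q=42 is the first node v on the
root-to-leaf path with p <= v <= q (go left if both < v, right if both > v).
Walk from root:
  at 11: both 17 and 42 > 11, go right
  at 42: 17 <= 42 <= 42, this is the LCA
LCA = 42


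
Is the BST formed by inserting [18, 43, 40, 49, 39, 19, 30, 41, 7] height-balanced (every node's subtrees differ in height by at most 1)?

Tree (level-order array): [18, 7, 43, None, None, 40, 49, 39, 41, None, None, 19, None, None, None, None, 30]
Definition: a tree is height-balanced if, at every node, |h(left) - h(right)| <= 1 (empty subtree has height -1).
Bottom-up per-node check:
  node 7: h_left=-1, h_right=-1, diff=0 [OK], height=0
  node 30: h_left=-1, h_right=-1, diff=0 [OK], height=0
  node 19: h_left=-1, h_right=0, diff=1 [OK], height=1
  node 39: h_left=1, h_right=-1, diff=2 [FAIL (|1--1|=2 > 1)], height=2
  node 41: h_left=-1, h_right=-1, diff=0 [OK], height=0
  node 40: h_left=2, h_right=0, diff=2 [FAIL (|2-0|=2 > 1)], height=3
  node 49: h_left=-1, h_right=-1, diff=0 [OK], height=0
  node 43: h_left=3, h_right=0, diff=3 [FAIL (|3-0|=3 > 1)], height=4
  node 18: h_left=0, h_right=4, diff=4 [FAIL (|0-4|=4 > 1)], height=5
Node 39 violates the condition: |1 - -1| = 2 > 1.
Result: Not balanced


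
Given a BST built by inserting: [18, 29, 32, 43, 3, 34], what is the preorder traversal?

Tree insertion order: [18, 29, 32, 43, 3, 34]
Tree (level-order array): [18, 3, 29, None, None, None, 32, None, 43, 34]
Preorder traversal: [18, 3, 29, 32, 43, 34]


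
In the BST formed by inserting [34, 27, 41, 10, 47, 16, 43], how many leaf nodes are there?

Tree built from: [34, 27, 41, 10, 47, 16, 43]
Tree (level-order array): [34, 27, 41, 10, None, None, 47, None, 16, 43]
Rule: A leaf has 0 children.
Per-node child counts:
  node 34: 2 child(ren)
  node 27: 1 child(ren)
  node 10: 1 child(ren)
  node 16: 0 child(ren)
  node 41: 1 child(ren)
  node 47: 1 child(ren)
  node 43: 0 child(ren)
Matching nodes: [16, 43]
Count of leaf nodes: 2


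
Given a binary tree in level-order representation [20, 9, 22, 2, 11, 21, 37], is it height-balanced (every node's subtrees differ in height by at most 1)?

Tree (level-order array): [20, 9, 22, 2, 11, 21, 37]
Definition: a tree is height-balanced if, at every node, |h(left) - h(right)| <= 1 (empty subtree has height -1).
Bottom-up per-node check:
  node 2: h_left=-1, h_right=-1, diff=0 [OK], height=0
  node 11: h_left=-1, h_right=-1, diff=0 [OK], height=0
  node 9: h_left=0, h_right=0, diff=0 [OK], height=1
  node 21: h_left=-1, h_right=-1, diff=0 [OK], height=0
  node 37: h_left=-1, h_right=-1, diff=0 [OK], height=0
  node 22: h_left=0, h_right=0, diff=0 [OK], height=1
  node 20: h_left=1, h_right=1, diff=0 [OK], height=2
All nodes satisfy the balance condition.
Result: Balanced


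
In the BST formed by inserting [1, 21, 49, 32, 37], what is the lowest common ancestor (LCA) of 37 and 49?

Tree insertion order: [1, 21, 49, 32, 37]
Tree (level-order array): [1, None, 21, None, 49, 32, None, None, 37]
In a BST, the LCA of p=37, q=49 is the first node v on the
root-to-leaf path with p <= v <= q (go left if both < v, right if both > v).
Walk from root:
  at 1: both 37 and 49 > 1, go right
  at 21: both 37 and 49 > 21, go right
  at 49: 37 <= 49 <= 49, this is the LCA
LCA = 49


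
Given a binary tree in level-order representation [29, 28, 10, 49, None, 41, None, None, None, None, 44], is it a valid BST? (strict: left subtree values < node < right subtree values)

Level-order array: [29, 28, 10, 49, None, 41, None, None, None, None, 44]
Validate using subtree bounds (lo, hi): at each node, require lo < value < hi,
then recurse left with hi=value and right with lo=value.
Preorder trace (stopping at first violation):
  at node 29 with bounds (-inf, +inf): OK
  at node 28 with bounds (-inf, 29): OK
  at node 49 with bounds (-inf, 28): VIOLATION
Node 49 violates its bound: not (-inf < 49 < 28).
Result: Not a valid BST


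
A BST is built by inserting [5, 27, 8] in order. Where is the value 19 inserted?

Starting tree (level order): [5, None, 27, 8]
Insertion path: 5 -> 27 -> 8
Result: insert 19 as right child of 8
Final tree (level order): [5, None, 27, 8, None, None, 19]


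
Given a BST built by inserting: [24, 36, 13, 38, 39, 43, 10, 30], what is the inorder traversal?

Tree insertion order: [24, 36, 13, 38, 39, 43, 10, 30]
Tree (level-order array): [24, 13, 36, 10, None, 30, 38, None, None, None, None, None, 39, None, 43]
Inorder traversal: [10, 13, 24, 30, 36, 38, 39, 43]


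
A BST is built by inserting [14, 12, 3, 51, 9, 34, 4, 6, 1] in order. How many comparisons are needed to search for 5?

Search path for 5: 14 -> 12 -> 3 -> 9 -> 4 -> 6
Found: False
Comparisons: 6


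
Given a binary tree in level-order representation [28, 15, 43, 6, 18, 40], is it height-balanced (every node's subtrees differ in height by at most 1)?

Tree (level-order array): [28, 15, 43, 6, 18, 40]
Definition: a tree is height-balanced if, at every node, |h(left) - h(right)| <= 1 (empty subtree has height -1).
Bottom-up per-node check:
  node 6: h_left=-1, h_right=-1, diff=0 [OK], height=0
  node 18: h_left=-1, h_right=-1, diff=0 [OK], height=0
  node 15: h_left=0, h_right=0, diff=0 [OK], height=1
  node 40: h_left=-1, h_right=-1, diff=0 [OK], height=0
  node 43: h_left=0, h_right=-1, diff=1 [OK], height=1
  node 28: h_left=1, h_right=1, diff=0 [OK], height=2
All nodes satisfy the balance condition.
Result: Balanced


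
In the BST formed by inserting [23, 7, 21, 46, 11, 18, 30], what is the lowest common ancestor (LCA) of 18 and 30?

Tree insertion order: [23, 7, 21, 46, 11, 18, 30]
Tree (level-order array): [23, 7, 46, None, 21, 30, None, 11, None, None, None, None, 18]
In a BST, the LCA of p=18, q=30 is the first node v on the
root-to-leaf path with p <= v <= q (go left if both < v, right if both > v).
Walk from root:
  at 23: 18 <= 23 <= 30, this is the LCA
LCA = 23


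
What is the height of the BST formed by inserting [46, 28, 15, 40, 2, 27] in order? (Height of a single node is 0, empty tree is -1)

Insertion order: [46, 28, 15, 40, 2, 27]
Tree (level-order array): [46, 28, None, 15, 40, 2, 27]
Compute height bottom-up (empty subtree = -1):
  height(2) = 1 + max(-1, -1) = 0
  height(27) = 1 + max(-1, -1) = 0
  height(15) = 1 + max(0, 0) = 1
  height(40) = 1 + max(-1, -1) = 0
  height(28) = 1 + max(1, 0) = 2
  height(46) = 1 + max(2, -1) = 3
Height = 3


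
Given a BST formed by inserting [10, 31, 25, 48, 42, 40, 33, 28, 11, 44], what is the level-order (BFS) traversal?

Tree insertion order: [10, 31, 25, 48, 42, 40, 33, 28, 11, 44]
Tree (level-order array): [10, None, 31, 25, 48, 11, 28, 42, None, None, None, None, None, 40, 44, 33]
BFS from the root, enqueuing left then right child of each popped node:
  queue [10] -> pop 10, enqueue [31], visited so far: [10]
  queue [31] -> pop 31, enqueue [25, 48], visited so far: [10, 31]
  queue [25, 48] -> pop 25, enqueue [11, 28], visited so far: [10, 31, 25]
  queue [48, 11, 28] -> pop 48, enqueue [42], visited so far: [10, 31, 25, 48]
  queue [11, 28, 42] -> pop 11, enqueue [none], visited so far: [10, 31, 25, 48, 11]
  queue [28, 42] -> pop 28, enqueue [none], visited so far: [10, 31, 25, 48, 11, 28]
  queue [42] -> pop 42, enqueue [40, 44], visited so far: [10, 31, 25, 48, 11, 28, 42]
  queue [40, 44] -> pop 40, enqueue [33], visited so far: [10, 31, 25, 48, 11, 28, 42, 40]
  queue [44, 33] -> pop 44, enqueue [none], visited so far: [10, 31, 25, 48, 11, 28, 42, 40, 44]
  queue [33] -> pop 33, enqueue [none], visited so far: [10, 31, 25, 48, 11, 28, 42, 40, 44, 33]
Result: [10, 31, 25, 48, 11, 28, 42, 40, 44, 33]


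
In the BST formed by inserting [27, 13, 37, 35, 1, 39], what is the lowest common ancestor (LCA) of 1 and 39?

Tree insertion order: [27, 13, 37, 35, 1, 39]
Tree (level-order array): [27, 13, 37, 1, None, 35, 39]
In a BST, the LCA of p=1, q=39 is the first node v on the
root-to-leaf path with p <= v <= q (go left if both < v, right if both > v).
Walk from root:
  at 27: 1 <= 27 <= 39, this is the LCA
LCA = 27


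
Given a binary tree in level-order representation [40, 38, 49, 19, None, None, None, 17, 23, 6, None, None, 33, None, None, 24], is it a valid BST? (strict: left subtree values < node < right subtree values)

Level-order array: [40, 38, 49, 19, None, None, None, 17, 23, 6, None, None, 33, None, None, 24]
Validate using subtree bounds (lo, hi): at each node, require lo < value < hi,
then recurse left with hi=value and right with lo=value.
Preorder trace (stopping at first violation):
  at node 40 with bounds (-inf, +inf): OK
  at node 38 with bounds (-inf, 40): OK
  at node 19 with bounds (-inf, 38): OK
  at node 17 with bounds (-inf, 19): OK
  at node 6 with bounds (-inf, 17): OK
  at node 23 with bounds (19, 38): OK
  at node 33 with bounds (23, 38): OK
  at node 24 with bounds (23, 33): OK
  at node 49 with bounds (40, +inf): OK
No violation found at any node.
Result: Valid BST


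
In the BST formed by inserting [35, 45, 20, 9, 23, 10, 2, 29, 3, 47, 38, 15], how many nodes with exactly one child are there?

Tree built from: [35, 45, 20, 9, 23, 10, 2, 29, 3, 47, 38, 15]
Tree (level-order array): [35, 20, 45, 9, 23, 38, 47, 2, 10, None, 29, None, None, None, None, None, 3, None, 15]
Rule: These are nodes with exactly 1 non-null child.
Per-node child counts:
  node 35: 2 child(ren)
  node 20: 2 child(ren)
  node 9: 2 child(ren)
  node 2: 1 child(ren)
  node 3: 0 child(ren)
  node 10: 1 child(ren)
  node 15: 0 child(ren)
  node 23: 1 child(ren)
  node 29: 0 child(ren)
  node 45: 2 child(ren)
  node 38: 0 child(ren)
  node 47: 0 child(ren)
Matching nodes: [2, 10, 23]
Count of nodes with exactly one child: 3


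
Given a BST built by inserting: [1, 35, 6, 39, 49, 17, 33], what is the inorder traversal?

Tree insertion order: [1, 35, 6, 39, 49, 17, 33]
Tree (level-order array): [1, None, 35, 6, 39, None, 17, None, 49, None, 33]
Inorder traversal: [1, 6, 17, 33, 35, 39, 49]


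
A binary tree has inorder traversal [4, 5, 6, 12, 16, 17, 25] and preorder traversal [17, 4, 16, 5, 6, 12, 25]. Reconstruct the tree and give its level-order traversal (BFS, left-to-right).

Inorder:  [4, 5, 6, 12, 16, 17, 25]
Preorder: [17, 4, 16, 5, 6, 12, 25]
Algorithm: preorder visits root first, so consume preorder in order;
for each root, split the current inorder slice at that value into
left-subtree inorder and right-subtree inorder, then recurse.
Recursive splits:
  root=17; inorder splits into left=[4, 5, 6, 12, 16], right=[25]
  root=4; inorder splits into left=[], right=[5, 6, 12, 16]
  root=16; inorder splits into left=[5, 6, 12], right=[]
  root=5; inorder splits into left=[], right=[6, 12]
  root=6; inorder splits into left=[], right=[12]
  root=12; inorder splits into left=[], right=[]
  root=25; inorder splits into left=[], right=[]
Reconstructed level-order: [17, 4, 25, 16, 5, 6, 12]


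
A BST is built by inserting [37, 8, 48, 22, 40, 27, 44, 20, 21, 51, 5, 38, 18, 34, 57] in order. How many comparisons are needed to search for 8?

Search path for 8: 37 -> 8
Found: True
Comparisons: 2


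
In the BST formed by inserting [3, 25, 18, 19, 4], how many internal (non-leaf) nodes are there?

Tree built from: [3, 25, 18, 19, 4]
Tree (level-order array): [3, None, 25, 18, None, 4, 19]
Rule: An internal node has at least one child.
Per-node child counts:
  node 3: 1 child(ren)
  node 25: 1 child(ren)
  node 18: 2 child(ren)
  node 4: 0 child(ren)
  node 19: 0 child(ren)
Matching nodes: [3, 25, 18]
Count of internal (non-leaf) nodes: 3


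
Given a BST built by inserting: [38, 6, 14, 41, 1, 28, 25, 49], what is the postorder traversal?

Tree insertion order: [38, 6, 14, 41, 1, 28, 25, 49]
Tree (level-order array): [38, 6, 41, 1, 14, None, 49, None, None, None, 28, None, None, 25]
Postorder traversal: [1, 25, 28, 14, 6, 49, 41, 38]


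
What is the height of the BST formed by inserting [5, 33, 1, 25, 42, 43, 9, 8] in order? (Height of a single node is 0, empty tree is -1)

Insertion order: [5, 33, 1, 25, 42, 43, 9, 8]
Tree (level-order array): [5, 1, 33, None, None, 25, 42, 9, None, None, 43, 8]
Compute height bottom-up (empty subtree = -1):
  height(1) = 1 + max(-1, -1) = 0
  height(8) = 1 + max(-1, -1) = 0
  height(9) = 1 + max(0, -1) = 1
  height(25) = 1 + max(1, -1) = 2
  height(43) = 1 + max(-1, -1) = 0
  height(42) = 1 + max(-1, 0) = 1
  height(33) = 1 + max(2, 1) = 3
  height(5) = 1 + max(0, 3) = 4
Height = 4


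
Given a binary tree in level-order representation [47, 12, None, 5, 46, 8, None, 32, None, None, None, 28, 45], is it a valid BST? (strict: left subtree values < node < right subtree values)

Level-order array: [47, 12, None, 5, 46, 8, None, 32, None, None, None, 28, 45]
Validate using subtree bounds (lo, hi): at each node, require lo < value < hi,
then recurse left with hi=value and right with lo=value.
Preorder trace (stopping at first violation):
  at node 47 with bounds (-inf, +inf): OK
  at node 12 with bounds (-inf, 47): OK
  at node 5 with bounds (-inf, 12): OK
  at node 8 with bounds (-inf, 5): VIOLATION
Node 8 violates its bound: not (-inf < 8 < 5).
Result: Not a valid BST


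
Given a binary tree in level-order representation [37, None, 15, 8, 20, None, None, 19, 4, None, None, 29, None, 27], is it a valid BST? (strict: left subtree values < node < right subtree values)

Level-order array: [37, None, 15, 8, 20, None, None, 19, 4, None, None, 29, None, 27]
Validate using subtree bounds (lo, hi): at each node, require lo < value < hi,
then recurse left with hi=value and right with lo=value.
Preorder trace (stopping at first violation):
  at node 37 with bounds (-inf, +inf): OK
  at node 15 with bounds (37, +inf): VIOLATION
Node 15 violates its bound: not (37 < 15 < +inf).
Result: Not a valid BST


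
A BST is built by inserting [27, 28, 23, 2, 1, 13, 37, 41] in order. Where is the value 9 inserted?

Starting tree (level order): [27, 23, 28, 2, None, None, 37, 1, 13, None, 41]
Insertion path: 27 -> 23 -> 2 -> 13
Result: insert 9 as left child of 13
Final tree (level order): [27, 23, 28, 2, None, None, 37, 1, 13, None, 41, None, None, 9]


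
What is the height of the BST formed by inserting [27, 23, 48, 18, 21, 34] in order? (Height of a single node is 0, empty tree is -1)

Insertion order: [27, 23, 48, 18, 21, 34]
Tree (level-order array): [27, 23, 48, 18, None, 34, None, None, 21]
Compute height bottom-up (empty subtree = -1):
  height(21) = 1 + max(-1, -1) = 0
  height(18) = 1 + max(-1, 0) = 1
  height(23) = 1 + max(1, -1) = 2
  height(34) = 1 + max(-1, -1) = 0
  height(48) = 1 + max(0, -1) = 1
  height(27) = 1 + max(2, 1) = 3
Height = 3


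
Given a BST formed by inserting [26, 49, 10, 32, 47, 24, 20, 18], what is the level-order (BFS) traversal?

Tree insertion order: [26, 49, 10, 32, 47, 24, 20, 18]
Tree (level-order array): [26, 10, 49, None, 24, 32, None, 20, None, None, 47, 18]
BFS from the root, enqueuing left then right child of each popped node:
  queue [26] -> pop 26, enqueue [10, 49], visited so far: [26]
  queue [10, 49] -> pop 10, enqueue [24], visited so far: [26, 10]
  queue [49, 24] -> pop 49, enqueue [32], visited so far: [26, 10, 49]
  queue [24, 32] -> pop 24, enqueue [20], visited so far: [26, 10, 49, 24]
  queue [32, 20] -> pop 32, enqueue [47], visited so far: [26, 10, 49, 24, 32]
  queue [20, 47] -> pop 20, enqueue [18], visited so far: [26, 10, 49, 24, 32, 20]
  queue [47, 18] -> pop 47, enqueue [none], visited so far: [26, 10, 49, 24, 32, 20, 47]
  queue [18] -> pop 18, enqueue [none], visited so far: [26, 10, 49, 24, 32, 20, 47, 18]
Result: [26, 10, 49, 24, 32, 20, 47, 18]


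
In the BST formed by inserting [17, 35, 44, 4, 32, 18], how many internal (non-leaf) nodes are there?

Tree built from: [17, 35, 44, 4, 32, 18]
Tree (level-order array): [17, 4, 35, None, None, 32, 44, 18]
Rule: An internal node has at least one child.
Per-node child counts:
  node 17: 2 child(ren)
  node 4: 0 child(ren)
  node 35: 2 child(ren)
  node 32: 1 child(ren)
  node 18: 0 child(ren)
  node 44: 0 child(ren)
Matching nodes: [17, 35, 32]
Count of internal (non-leaf) nodes: 3


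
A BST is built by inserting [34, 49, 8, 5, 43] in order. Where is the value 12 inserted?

Starting tree (level order): [34, 8, 49, 5, None, 43]
Insertion path: 34 -> 8
Result: insert 12 as right child of 8
Final tree (level order): [34, 8, 49, 5, 12, 43]


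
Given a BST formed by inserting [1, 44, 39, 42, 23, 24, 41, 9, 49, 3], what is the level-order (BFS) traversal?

Tree insertion order: [1, 44, 39, 42, 23, 24, 41, 9, 49, 3]
Tree (level-order array): [1, None, 44, 39, 49, 23, 42, None, None, 9, 24, 41, None, 3]
BFS from the root, enqueuing left then right child of each popped node:
  queue [1] -> pop 1, enqueue [44], visited so far: [1]
  queue [44] -> pop 44, enqueue [39, 49], visited so far: [1, 44]
  queue [39, 49] -> pop 39, enqueue [23, 42], visited so far: [1, 44, 39]
  queue [49, 23, 42] -> pop 49, enqueue [none], visited so far: [1, 44, 39, 49]
  queue [23, 42] -> pop 23, enqueue [9, 24], visited so far: [1, 44, 39, 49, 23]
  queue [42, 9, 24] -> pop 42, enqueue [41], visited so far: [1, 44, 39, 49, 23, 42]
  queue [9, 24, 41] -> pop 9, enqueue [3], visited so far: [1, 44, 39, 49, 23, 42, 9]
  queue [24, 41, 3] -> pop 24, enqueue [none], visited so far: [1, 44, 39, 49, 23, 42, 9, 24]
  queue [41, 3] -> pop 41, enqueue [none], visited so far: [1, 44, 39, 49, 23, 42, 9, 24, 41]
  queue [3] -> pop 3, enqueue [none], visited so far: [1, 44, 39, 49, 23, 42, 9, 24, 41, 3]
Result: [1, 44, 39, 49, 23, 42, 9, 24, 41, 3]


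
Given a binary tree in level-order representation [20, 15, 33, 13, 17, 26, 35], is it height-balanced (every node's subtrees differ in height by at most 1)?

Tree (level-order array): [20, 15, 33, 13, 17, 26, 35]
Definition: a tree is height-balanced if, at every node, |h(left) - h(right)| <= 1 (empty subtree has height -1).
Bottom-up per-node check:
  node 13: h_left=-1, h_right=-1, diff=0 [OK], height=0
  node 17: h_left=-1, h_right=-1, diff=0 [OK], height=0
  node 15: h_left=0, h_right=0, diff=0 [OK], height=1
  node 26: h_left=-1, h_right=-1, diff=0 [OK], height=0
  node 35: h_left=-1, h_right=-1, diff=0 [OK], height=0
  node 33: h_left=0, h_right=0, diff=0 [OK], height=1
  node 20: h_left=1, h_right=1, diff=0 [OK], height=2
All nodes satisfy the balance condition.
Result: Balanced


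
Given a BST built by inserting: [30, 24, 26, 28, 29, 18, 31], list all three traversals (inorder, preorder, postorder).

Tree insertion order: [30, 24, 26, 28, 29, 18, 31]
Tree (level-order array): [30, 24, 31, 18, 26, None, None, None, None, None, 28, None, 29]
Inorder (L, root, R): [18, 24, 26, 28, 29, 30, 31]
Preorder (root, L, R): [30, 24, 18, 26, 28, 29, 31]
Postorder (L, R, root): [18, 29, 28, 26, 24, 31, 30]


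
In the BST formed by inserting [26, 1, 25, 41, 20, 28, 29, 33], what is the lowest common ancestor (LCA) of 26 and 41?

Tree insertion order: [26, 1, 25, 41, 20, 28, 29, 33]
Tree (level-order array): [26, 1, 41, None, 25, 28, None, 20, None, None, 29, None, None, None, 33]
In a BST, the LCA of p=26, q=41 is the first node v on the
root-to-leaf path with p <= v <= q (go left if both < v, right if both > v).
Walk from root:
  at 26: 26 <= 26 <= 41, this is the LCA
LCA = 26


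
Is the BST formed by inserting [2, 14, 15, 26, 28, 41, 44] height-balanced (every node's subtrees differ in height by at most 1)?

Tree (level-order array): [2, None, 14, None, 15, None, 26, None, 28, None, 41, None, 44]
Definition: a tree is height-balanced if, at every node, |h(left) - h(right)| <= 1 (empty subtree has height -1).
Bottom-up per-node check:
  node 44: h_left=-1, h_right=-1, diff=0 [OK], height=0
  node 41: h_left=-1, h_right=0, diff=1 [OK], height=1
  node 28: h_left=-1, h_right=1, diff=2 [FAIL (|-1-1|=2 > 1)], height=2
  node 26: h_left=-1, h_right=2, diff=3 [FAIL (|-1-2|=3 > 1)], height=3
  node 15: h_left=-1, h_right=3, diff=4 [FAIL (|-1-3|=4 > 1)], height=4
  node 14: h_left=-1, h_right=4, diff=5 [FAIL (|-1-4|=5 > 1)], height=5
  node 2: h_left=-1, h_right=5, diff=6 [FAIL (|-1-5|=6 > 1)], height=6
Node 28 violates the condition: |-1 - 1| = 2 > 1.
Result: Not balanced


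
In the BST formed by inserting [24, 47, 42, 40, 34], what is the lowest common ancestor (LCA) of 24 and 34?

Tree insertion order: [24, 47, 42, 40, 34]
Tree (level-order array): [24, None, 47, 42, None, 40, None, 34]
In a BST, the LCA of p=24, q=34 is the first node v on the
root-to-leaf path with p <= v <= q (go left if both < v, right if both > v).
Walk from root:
  at 24: 24 <= 24 <= 34, this is the LCA
LCA = 24


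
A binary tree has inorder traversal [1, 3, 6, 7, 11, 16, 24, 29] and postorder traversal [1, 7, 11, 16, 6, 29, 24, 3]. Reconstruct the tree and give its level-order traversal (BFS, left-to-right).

Inorder:   [1, 3, 6, 7, 11, 16, 24, 29]
Postorder: [1, 7, 11, 16, 6, 29, 24, 3]
Algorithm: postorder visits root last, so walk postorder right-to-left;
each value is the root of the current inorder slice — split it at that
value, recurse on the right subtree first, then the left.
Recursive splits:
  root=3; inorder splits into left=[1], right=[6, 7, 11, 16, 24, 29]
  root=24; inorder splits into left=[6, 7, 11, 16], right=[29]
  root=29; inorder splits into left=[], right=[]
  root=6; inorder splits into left=[], right=[7, 11, 16]
  root=16; inorder splits into left=[7, 11], right=[]
  root=11; inorder splits into left=[7], right=[]
  root=7; inorder splits into left=[], right=[]
  root=1; inorder splits into left=[], right=[]
Reconstructed level-order: [3, 1, 24, 6, 29, 16, 11, 7]


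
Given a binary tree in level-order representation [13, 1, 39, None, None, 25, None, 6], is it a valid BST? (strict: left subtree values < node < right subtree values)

Level-order array: [13, 1, 39, None, None, 25, None, 6]
Validate using subtree bounds (lo, hi): at each node, require lo < value < hi,
then recurse left with hi=value and right with lo=value.
Preorder trace (stopping at first violation):
  at node 13 with bounds (-inf, +inf): OK
  at node 1 with bounds (-inf, 13): OK
  at node 39 with bounds (13, +inf): OK
  at node 25 with bounds (13, 39): OK
  at node 6 with bounds (13, 25): VIOLATION
Node 6 violates its bound: not (13 < 6 < 25).
Result: Not a valid BST


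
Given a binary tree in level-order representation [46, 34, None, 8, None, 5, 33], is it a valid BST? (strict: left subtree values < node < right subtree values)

Level-order array: [46, 34, None, 8, None, 5, 33]
Validate using subtree bounds (lo, hi): at each node, require lo < value < hi,
then recurse left with hi=value and right with lo=value.
Preorder trace (stopping at first violation):
  at node 46 with bounds (-inf, +inf): OK
  at node 34 with bounds (-inf, 46): OK
  at node 8 with bounds (-inf, 34): OK
  at node 5 with bounds (-inf, 8): OK
  at node 33 with bounds (8, 34): OK
No violation found at any node.
Result: Valid BST


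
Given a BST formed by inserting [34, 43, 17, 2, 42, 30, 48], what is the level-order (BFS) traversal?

Tree insertion order: [34, 43, 17, 2, 42, 30, 48]
Tree (level-order array): [34, 17, 43, 2, 30, 42, 48]
BFS from the root, enqueuing left then right child of each popped node:
  queue [34] -> pop 34, enqueue [17, 43], visited so far: [34]
  queue [17, 43] -> pop 17, enqueue [2, 30], visited so far: [34, 17]
  queue [43, 2, 30] -> pop 43, enqueue [42, 48], visited so far: [34, 17, 43]
  queue [2, 30, 42, 48] -> pop 2, enqueue [none], visited so far: [34, 17, 43, 2]
  queue [30, 42, 48] -> pop 30, enqueue [none], visited so far: [34, 17, 43, 2, 30]
  queue [42, 48] -> pop 42, enqueue [none], visited so far: [34, 17, 43, 2, 30, 42]
  queue [48] -> pop 48, enqueue [none], visited so far: [34, 17, 43, 2, 30, 42, 48]
Result: [34, 17, 43, 2, 30, 42, 48]


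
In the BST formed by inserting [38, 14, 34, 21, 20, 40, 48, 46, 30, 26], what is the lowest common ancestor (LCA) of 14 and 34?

Tree insertion order: [38, 14, 34, 21, 20, 40, 48, 46, 30, 26]
Tree (level-order array): [38, 14, 40, None, 34, None, 48, 21, None, 46, None, 20, 30, None, None, None, None, 26]
In a BST, the LCA of p=14, q=34 is the first node v on the
root-to-leaf path with p <= v <= q (go left if both < v, right if both > v).
Walk from root:
  at 38: both 14 and 34 < 38, go left
  at 14: 14 <= 14 <= 34, this is the LCA
LCA = 14


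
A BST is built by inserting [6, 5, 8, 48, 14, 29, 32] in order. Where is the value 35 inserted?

Starting tree (level order): [6, 5, 8, None, None, None, 48, 14, None, None, 29, None, 32]
Insertion path: 6 -> 8 -> 48 -> 14 -> 29 -> 32
Result: insert 35 as right child of 32
Final tree (level order): [6, 5, 8, None, None, None, 48, 14, None, None, 29, None, 32, None, 35]


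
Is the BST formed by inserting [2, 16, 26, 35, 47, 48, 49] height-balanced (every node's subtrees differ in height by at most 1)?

Tree (level-order array): [2, None, 16, None, 26, None, 35, None, 47, None, 48, None, 49]
Definition: a tree is height-balanced if, at every node, |h(left) - h(right)| <= 1 (empty subtree has height -1).
Bottom-up per-node check:
  node 49: h_left=-1, h_right=-1, diff=0 [OK], height=0
  node 48: h_left=-1, h_right=0, diff=1 [OK], height=1
  node 47: h_left=-1, h_right=1, diff=2 [FAIL (|-1-1|=2 > 1)], height=2
  node 35: h_left=-1, h_right=2, diff=3 [FAIL (|-1-2|=3 > 1)], height=3
  node 26: h_left=-1, h_right=3, diff=4 [FAIL (|-1-3|=4 > 1)], height=4
  node 16: h_left=-1, h_right=4, diff=5 [FAIL (|-1-4|=5 > 1)], height=5
  node 2: h_left=-1, h_right=5, diff=6 [FAIL (|-1-5|=6 > 1)], height=6
Node 47 violates the condition: |-1 - 1| = 2 > 1.
Result: Not balanced


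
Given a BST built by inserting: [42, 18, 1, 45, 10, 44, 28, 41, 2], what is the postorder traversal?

Tree insertion order: [42, 18, 1, 45, 10, 44, 28, 41, 2]
Tree (level-order array): [42, 18, 45, 1, 28, 44, None, None, 10, None, 41, None, None, 2]
Postorder traversal: [2, 10, 1, 41, 28, 18, 44, 45, 42]


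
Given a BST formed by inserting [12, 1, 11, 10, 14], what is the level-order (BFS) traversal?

Tree insertion order: [12, 1, 11, 10, 14]
Tree (level-order array): [12, 1, 14, None, 11, None, None, 10]
BFS from the root, enqueuing left then right child of each popped node:
  queue [12] -> pop 12, enqueue [1, 14], visited so far: [12]
  queue [1, 14] -> pop 1, enqueue [11], visited so far: [12, 1]
  queue [14, 11] -> pop 14, enqueue [none], visited so far: [12, 1, 14]
  queue [11] -> pop 11, enqueue [10], visited so far: [12, 1, 14, 11]
  queue [10] -> pop 10, enqueue [none], visited so far: [12, 1, 14, 11, 10]
Result: [12, 1, 14, 11, 10]


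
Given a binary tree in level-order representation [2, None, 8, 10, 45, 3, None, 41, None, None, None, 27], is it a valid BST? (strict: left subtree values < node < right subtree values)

Level-order array: [2, None, 8, 10, 45, 3, None, 41, None, None, None, 27]
Validate using subtree bounds (lo, hi): at each node, require lo < value < hi,
then recurse left with hi=value and right with lo=value.
Preorder trace (stopping at first violation):
  at node 2 with bounds (-inf, +inf): OK
  at node 8 with bounds (2, +inf): OK
  at node 10 with bounds (2, 8): VIOLATION
Node 10 violates its bound: not (2 < 10 < 8).
Result: Not a valid BST


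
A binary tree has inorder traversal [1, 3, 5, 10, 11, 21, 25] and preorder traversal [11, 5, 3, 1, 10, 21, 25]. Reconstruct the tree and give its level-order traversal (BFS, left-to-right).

Inorder:  [1, 3, 5, 10, 11, 21, 25]
Preorder: [11, 5, 3, 1, 10, 21, 25]
Algorithm: preorder visits root first, so consume preorder in order;
for each root, split the current inorder slice at that value into
left-subtree inorder and right-subtree inorder, then recurse.
Recursive splits:
  root=11; inorder splits into left=[1, 3, 5, 10], right=[21, 25]
  root=5; inorder splits into left=[1, 3], right=[10]
  root=3; inorder splits into left=[1], right=[]
  root=1; inorder splits into left=[], right=[]
  root=10; inorder splits into left=[], right=[]
  root=21; inorder splits into left=[], right=[25]
  root=25; inorder splits into left=[], right=[]
Reconstructed level-order: [11, 5, 21, 3, 10, 25, 1]


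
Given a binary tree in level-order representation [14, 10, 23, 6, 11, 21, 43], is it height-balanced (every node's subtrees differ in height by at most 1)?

Tree (level-order array): [14, 10, 23, 6, 11, 21, 43]
Definition: a tree is height-balanced if, at every node, |h(left) - h(right)| <= 1 (empty subtree has height -1).
Bottom-up per-node check:
  node 6: h_left=-1, h_right=-1, diff=0 [OK], height=0
  node 11: h_left=-1, h_right=-1, diff=0 [OK], height=0
  node 10: h_left=0, h_right=0, diff=0 [OK], height=1
  node 21: h_left=-1, h_right=-1, diff=0 [OK], height=0
  node 43: h_left=-1, h_right=-1, diff=0 [OK], height=0
  node 23: h_left=0, h_right=0, diff=0 [OK], height=1
  node 14: h_left=1, h_right=1, diff=0 [OK], height=2
All nodes satisfy the balance condition.
Result: Balanced


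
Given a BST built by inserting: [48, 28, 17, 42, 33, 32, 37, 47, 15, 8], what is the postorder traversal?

Tree insertion order: [48, 28, 17, 42, 33, 32, 37, 47, 15, 8]
Tree (level-order array): [48, 28, None, 17, 42, 15, None, 33, 47, 8, None, 32, 37]
Postorder traversal: [8, 15, 17, 32, 37, 33, 47, 42, 28, 48]


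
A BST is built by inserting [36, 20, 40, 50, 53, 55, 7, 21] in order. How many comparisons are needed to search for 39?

Search path for 39: 36 -> 40
Found: False
Comparisons: 2


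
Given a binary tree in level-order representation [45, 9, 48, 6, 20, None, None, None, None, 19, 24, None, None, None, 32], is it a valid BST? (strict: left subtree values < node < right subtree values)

Level-order array: [45, 9, 48, 6, 20, None, None, None, None, 19, 24, None, None, None, 32]
Validate using subtree bounds (lo, hi): at each node, require lo < value < hi,
then recurse left with hi=value and right with lo=value.
Preorder trace (stopping at first violation):
  at node 45 with bounds (-inf, +inf): OK
  at node 9 with bounds (-inf, 45): OK
  at node 6 with bounds (-inf, 9): OK
  at node 20 with bounds (9, 45): OK
  at node 19 with bounds (9, 20): OK
  at node 24 with bounds (20, 45): OK
  at node 32 with bounds (24, 45): OK
  at node 48 with bounds (45, +inf): OK
No violation found at any node.
Result: Valid BST


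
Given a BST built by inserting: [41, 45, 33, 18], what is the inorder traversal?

Tree insertion order: [41, 45, 33, 18]
Tree (level-order array): [41, 33, 45, 18]
Inorder traversal: [18, 33, 41, 45]


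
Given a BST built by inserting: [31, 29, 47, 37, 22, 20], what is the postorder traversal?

Tree insertion order: [31, 29, 47, 37, 22, 20]
Tree (level-order array): [31, 29, 47, 22, None, 37, None, 20]
Postorder traversal: [20, 22, 29, 37, 47, 31]


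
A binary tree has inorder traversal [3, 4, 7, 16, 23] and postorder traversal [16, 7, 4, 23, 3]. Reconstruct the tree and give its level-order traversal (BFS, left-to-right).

Inorder:   [3, 4, 7, 16, 23]
Postorder: [16, 7, 4, 23, 3]
Algorithm: postorder visits root last, so walk postorder right-to-left;
each value is the root of the current inorder slice — split it at that
value, recurse on the right subtree first, then the left.
Recursive splits:
  root=3; inorder splits into left=[], right=[4, 7, 16, 23]
  root=23; inorder splits into left=[4, 7, 16], right=[]
  root=4; inorder splits into left=[], right=[7, 16]
  root=7; inorder splits into left=[], right=[16]
  root=16; inorder splits into left=[], right=[]
Reconstructed level-order: [3, 23, 4, 7, 16]
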